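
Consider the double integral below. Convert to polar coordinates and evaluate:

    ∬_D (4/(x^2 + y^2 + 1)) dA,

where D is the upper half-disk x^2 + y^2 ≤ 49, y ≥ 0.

The region D is 0 ≤ r ≤ 7, 0 ≤ θ ≤ π in polar coordinates, where x = r cos(θ), y = r sin(θ), and dA = r dr dθ.

Under the substitution, the integrand becomes 4/(r^2 + 1), so

    ∬_D (4/(x^2 + y^2 + 1)) dA = ∫_{0}^{π} ∫_{0}^{7} (4/(r^2 + 1)) · r dr dθ.

Inner integral (in r): ∫_{0}^{7} (4/(r^2 + 1)) · r dr = log(2500).

Outer integral (in θ): ∫_{0}^{π} (log(2500)) dθ = log(2500^π).

Therefore ∬_D (4/(x^2 + y^2 + 1)) dA = log(2500^π).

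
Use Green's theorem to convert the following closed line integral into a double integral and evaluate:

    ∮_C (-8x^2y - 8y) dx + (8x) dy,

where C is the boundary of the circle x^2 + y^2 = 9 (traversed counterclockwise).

Green's theorem converts the closed line integral into a double integral over the enclosed region D:

    ∮_C P dx + Q dy = ∬_D (∂Q/∂x - ∂P/∂y) dA.

Here P = -8x^2y - 8y, Q = 8x, so

    ∂Q/∂x = 8,    ∂P/∂y = -8x^2 - 8,
    ∂Q/∂x - ∂P/∂y = 8x^2 + 16.

D is the region x^2 + y^2 ≤ 9. Evaluating the double integral:

In polar coordinates (x = r cos θ, y = r sin θ, dA = r dr dθ) the integrand becomes 8r^2cos(θ)^2 + 16, so

    ∬_D (8x^2 + 16) dA = ∫_0^{2π} ∫_0^{3} (8r^2cos(θ)^2 + 16) · r dr dθ.

Inner (r from 0 to 3): 162cos(θ)^2 + 72.
Outer (θ from 0 to 2π): 306π.

Therefore ∮_C P dx + Q dy = 306π.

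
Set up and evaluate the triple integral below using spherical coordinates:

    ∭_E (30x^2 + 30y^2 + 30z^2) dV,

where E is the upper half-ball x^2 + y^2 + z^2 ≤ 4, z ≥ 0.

In spherical coordinates, x = ρ sin(φ) cos(θ), y = ρ sin(φ) sin(θ), z = ρ cos(φ), and dV = ρ^2 sin(φ) dρ dφ dθ.

The integrand becomes 30ρ^2, so

    ∭_E (30x^2 + 30y^2 + 30z^2) dV = ∫_{0}^{2π} ∫_{0}^{π/2} ∫_{0}^{2} (30ρ^2) · ρ^2 sin(φ) dρ dφ dθ.

Inner (ρ): 192sin(φ).
Middle (φ): 192.
Outer (θ): 384π.

Therefore the triple integral equals 384π.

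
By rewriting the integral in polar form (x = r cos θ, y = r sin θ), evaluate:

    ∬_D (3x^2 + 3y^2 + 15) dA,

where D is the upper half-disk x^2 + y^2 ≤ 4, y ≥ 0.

The region D is 0 ≤ r ≤ 2, 0 ≤ θ ≤ π in polar coordinates, where x = r cos(θ), y = r sin(θ), and dA = r dr dθ.

Under the substitution, the integrand becomes 3r^2 + 15, so

    ∬_D (3x^2 + 3y^2 + 15) dA = ∫_{0}^{π} ∫_{0}^{2} (3r^2 + 15) · r dr dθ.

Inner integral (in r): ∫_{0}^{2} (3r^2 + 15) · r dr = 42.

Outer integral (in θ): ∫_{0}^{π} (42) dθ = 42π.

Therefore ∬_D (3x^2 + 3y^2 + 15) dA = 42π.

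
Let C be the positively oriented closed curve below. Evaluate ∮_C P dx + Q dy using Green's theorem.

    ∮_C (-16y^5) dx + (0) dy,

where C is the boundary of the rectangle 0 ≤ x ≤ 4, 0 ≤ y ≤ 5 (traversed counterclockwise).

Green's theorem converts the closed line integral into a double integral over the enclosed region D:

    ∮_C P dx + Q dy = ∬_D (∂Q/∂x - ∂P/∂y) dA.

Here P = -16y^5, Q = 0, so

    ∂Q/∂x = 0,    ∂P/∂y = -80y^4,
    ∂Q/∂x - ∂P/∂y = 80y^4.

D is the region 0 ≤ x ≤ 4, 0 ≤ y ≤ 5. Evaluating the double integral:

    ∬_D (80y^4) dA = ∫_0^{4} ∫_0^{5} (80y^4) dy dx.

Inner (y from 0 to 5): 50000.
Outer (x from 0 to 4): 200000.

Therefore ∮_C P dx + Q dy = 200000.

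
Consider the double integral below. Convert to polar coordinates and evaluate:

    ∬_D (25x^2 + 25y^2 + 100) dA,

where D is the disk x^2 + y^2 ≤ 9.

The region D is 0 ≤ r ≤ 3, 0 ≤ θ ≤ 2π in polar coordinates, where x = r cos(θ), y = r sin(θ), and dA = r dr dθ.

Under the substitution, the integrand becomes 25r^2 + 100, so

    ∬_D (25x^2 + 25y^2 + 100) dA = ∫_{0}^{2π} ∫_{0}^{3} (25r^2 + 100) · r dr dθ.

Inner integral (in r): ∫_{0}^{3} (25r^2 + 100) · r dr = 3825/4.

Outer integral (in θ): ∫_{0}^{2π} (3825/4) dθ = 3825π/2.

Therefore ∬_D (25x^2 + 25y^2 + 100) dA = 3825π/2.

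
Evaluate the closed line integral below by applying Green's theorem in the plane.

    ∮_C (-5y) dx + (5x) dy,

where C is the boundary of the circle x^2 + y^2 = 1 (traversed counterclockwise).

Green's theorem converts the closed line integral into a double integral over the enclosed region D:

    ∮_C P dx + Q dy = ∬_D (∂Q/∂x - ∂P/∂y) dA.

Here P = -5y, Q = 5x, so

    ∂Q/∂x = 5,    ∂P/∂y = -5,
    ∂Q/∂x - ∂P/∂y = 10.

D is the region x^2 + y^2 ≤ 1. Evaluating the double integral:

In polar coordinates (x = r cos θ, y = r sin θ, dA = r dr dθ) the integrand becomes 10, so

    ∬_D (10) dA = ∫_0^{2π} ∫_0^{1} (10) · r dr dθ.

Inner (r from 0 to 1): 5.
Outer (θ from 0 to 2π): 10π.

Therefore ∮_C P dx + Q dy = 10π.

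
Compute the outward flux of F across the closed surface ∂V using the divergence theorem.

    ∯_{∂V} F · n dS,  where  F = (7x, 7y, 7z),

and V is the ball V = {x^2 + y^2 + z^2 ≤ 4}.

By the divergence theorem,

    ∯_{∂V} F · n dS = ∭_V (∇ · F) dV.

Compute the divergence:
    ∇ · F = ∂F_x/∂x + ∂F_y/∂y + ∂F_z/∂z = 7 + 7 + 7 = 21.

In spherical coordinates, x = ρ sin(φ) cos(θ), y = ρ sin(φ) sin(θ), z = ρ cos(φ), dV = ρ^2 sin(φ) dρ dφ dθ, with 0 ≤ ρ ≤ 2, 0 ≤ φ ≤ π, 0 ≤ θ ≤ 2π.

The integrand, after substitution and multiplying by the volume element, becomes (21) · ρ^2 sin(φ), so

    ∭_V (∇·F) dV = ∫_0^{2π} ∫_0^{π} ∫_0^{2} (21) · ρ^2 sin(φ) dρ dφ dθ.

Inner (ρ from 0 to 2): 56sin(φ).
Middle (φ from 0 to π): 112.
Outer (θ from 0 to 2π): 224π.

Therefore ∯_{∂V} F · n dS = 224π.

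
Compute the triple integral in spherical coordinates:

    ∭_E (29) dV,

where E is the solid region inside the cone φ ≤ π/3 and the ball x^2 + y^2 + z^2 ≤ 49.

In spherical coordinates, x = ρ sin(φ) cos(θ), y = ρ sin(φ) sin(θ), z = ρ cos(φ), and dV = ρ^2 sin(φ) dρ dφ dθ.

The integrand becomes 29, so

    ∭_E (29) dV = ∫_{0}^{2π} ∫_{0}^{π/3} ∫_{0}^{7} (29) · ρ^2 sin(φ) dρ dφ dθ.

Inner (ρ): 9947sin(φ)/3.
Middle (φ): 9947/6.
Outer (θ): 9947π/3.

Therefore the triple integral equals 9947π/3.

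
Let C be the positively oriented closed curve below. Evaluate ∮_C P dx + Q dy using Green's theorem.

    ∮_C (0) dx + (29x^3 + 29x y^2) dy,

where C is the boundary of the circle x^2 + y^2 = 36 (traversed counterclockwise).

Green's theorem converts the closed line integral into a double integral over the enclosed region D:

    ∮_C P dx + Q dy = ∬_D (∂Q/∂x - ∂P/∂y) dA.

Here P = 0, Q = 29x^3 + 29x y^2, so

    ∂Q/∂x = 87x^2 + 29y^2,    ∂P/∂y = 0,
    ∂Q/∂x - ∂P/∂y = 87x^2 + 29y^2.

D is the region x^2 + y^2 ≤ 36. Evaluating the double integral:

In polar coordinates (x = r cos θ, y = r sin θ, dA = r dr dθ) the integrand becomes 29r^2(cos(2θ) + 2), so

    ∬_D (87x^2 + 29y^2) dA = ∫_0^{2π} ∫_0^{6} (29r^2(cos(2θ) + 2)) · r dr dθ.

Inner (r from 0 to 6): 9396cos(2θ) + 18792.
Outer (θ from 0 to 2π): 37584π.

Therefore ∮_C P dx + Q dy = 37584π.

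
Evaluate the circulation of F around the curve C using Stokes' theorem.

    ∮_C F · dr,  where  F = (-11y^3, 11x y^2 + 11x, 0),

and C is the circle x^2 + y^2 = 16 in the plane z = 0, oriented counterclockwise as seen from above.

Let S be the flat disk x^2 + y^2 ≤ 16 in the plane z = 0, with upward unit normal n̂ = ẑ. By Stokes' theorem,

    ∮_C F · dr = ∬_S (∇ × F) · n̂ dS = ∬_D (curl F)_z dA,

where D is the disk x^2 + y^2 ≤ 16.

Compute the curl of F = (-11y^3, 11x y^2 + 11x, 0):
    (∇ × F)_x = ∂F_z/∂y - ∂F_y/∂z = 0,
    (∇ × F)_y = ∂F_x/∂z - ∂F_z/∂x = 0,
    (∇ × F)_z = ∂F_y/∂x - ∂F_x/∂y = 44y^2 + 11.

On z = 0, (curl F)_z = 44y^2 + 11.

Convert to polar (x = r cos θ, y = r sin θ, dA = r dr dθ); the integrand becomes 44r^2sin(θ)^2 + 11, so

    ∬_D (curl F)_z dA = ∫_0^{2π} ∫_0^{4} (44r^2sin(θ)^2 + 11) · r dr dθ.

Inner (r from 0 to 4): 2816sin(θ)^2 + 88.
Outer (θ from 0 to 2π): 2992π.

Therefore ∮_C F · dr = 2992π.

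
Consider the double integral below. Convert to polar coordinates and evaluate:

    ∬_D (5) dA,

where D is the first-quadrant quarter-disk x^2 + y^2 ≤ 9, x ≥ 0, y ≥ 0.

The region D is 0 ≤ r ≤ 3, 0 ≤ θ ≤ π/2 in polar coordinates, where x = r cos(θ), y = r sin(θ), and dA = r dr dθ.

Under the substitution, the integrand becomes 5, so

    ∬_D (5) dA = ∫_{0}^{π/2} ∫_{0}^{3} (5) · r dr dθ.

Inner integral (in r): ∫_{0}^{3} (5) · r dr = 45/2.

Outer integral (in θ): ∫_{0}^{π/2} (45/2) dθ = 45π/4.

Therefore ∬_D (5) dA = 45π/4.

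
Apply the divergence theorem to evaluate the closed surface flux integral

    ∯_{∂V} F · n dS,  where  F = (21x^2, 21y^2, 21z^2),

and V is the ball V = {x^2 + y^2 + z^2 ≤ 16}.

By the divergence theorem,

    ∯_{∂V} F · n dS = ∭_V (∇ · F) dV.

Compute the divergence:
    ∇ · F = ∂F_x/∂x + ∂F_y/∂y + ∂F_z/∂z = 42x + 42y + 42z.

In spherical coordinates, x = ρ sin(φ) cos(θ), y = ρ sin(φ) sin(θ), z = ρ cos(φ), dV = ρ^2 sin(φ) dρ dφ dθ, with 0 ≤ ρ ≤ 4, 0 ≤ φ ≤ π, 0 ≤ θ ≤ 2π.

The integrand, after substitution and multiplying by the volume element, becomes (42ρ (sqrt(2)sin(φ)sin(θ + π/4) + cos(φ))) · ρ^2 sin(φ), so

    ∭_V (∇·F) dV = ∫_0^{2π} ∫_0^{π} ∫_0^{4} (42ρ (sqrt(2)sin(φ)sin(θ + π/4) + cos(φ))) · ρ^2 sin(φ) dρ dφ dθ.

Inner (ρ from 0 to 4): 2688(sqrt(2)sin(φ)sin(θ + π/4) + cos(φ))sin(φ).
Middle (φ from 0 to π): 1344sqrt(2)π sin(θ + π/4).
Outer (θ from 0 to 2π): 0.

Therefore ∯_{∂V} F · n dS = 0.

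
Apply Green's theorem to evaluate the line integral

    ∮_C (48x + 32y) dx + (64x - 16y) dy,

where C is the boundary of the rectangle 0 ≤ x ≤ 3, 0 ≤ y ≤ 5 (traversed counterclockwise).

Green's theorem converts the closed line integral into a double integral over the enclosed region D:

    ∮_C P dx + Q dy = ∬_D (∂Q/∂x - ∂P/∂y) dA.

Here P = 48x + 32y, Q = 64x - 16y, so

    ∂Q/∂x = 64,    ∂P/∂y = 32,
    ∂Q/∂x - ∂P/∂y = 32.

D is the region 0 ≤ x ≤ 3, 0 ≤ y ≤ 5. Evaluating the double integral:

    ∬_D (32) dA = ∫_0^{3} ∫_0^{5} (32) dy dx.

Inner (y from 0 to 5): 160.
Outer (x from 0 to 3): 480.

Therefore ∮_C P dx + Q dy = 480.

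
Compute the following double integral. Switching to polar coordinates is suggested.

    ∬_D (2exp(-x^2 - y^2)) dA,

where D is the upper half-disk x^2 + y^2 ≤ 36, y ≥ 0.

The region D is 0 ≤ r ≤ 6, 0 ≤ θ ≤ π in polar coordinates, where x = r cos(θ), y = r sin(θ), and dA = r dr dθ.

Under the substitution, the integrand becomes 2exp(-r^2), so

    ∬_D (2exp(-x^2 - y^2)) dA = ∫_{0}^{π} ∫_{0}^{6} (2exp(-r^2)) · r dr dθ.

Inner integral (in r): ∫_{0}^{6} (2exp(-r^2)) · r dr = 1 - exp(-36).

Outer integral (in θ): ∫_{0}^{π} (1 - exp(-36)) dθ = -π exp(-36) + π.

Therefore ∬_D (2exp(-x^2 - y^2)) dA = -π exp(-36) + π.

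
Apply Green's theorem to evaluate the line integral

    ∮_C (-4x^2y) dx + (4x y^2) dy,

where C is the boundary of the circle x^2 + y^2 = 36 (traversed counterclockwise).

Green's theorem converts the closed line integral into a double integral over the enclosed region D:

    ∮_C P dx + Q dy = ∬_D (∂Q/∂x - ∂P/∂y) dA.

Here P = -4x^2y, Q = 4x y^2, so

    ∂Q/∂x = 4y^2,    ∂P/∂y = -4x^2,
    ∂Q/∂x - ∂P/∂y = 4x^2 + 4y^2.

D is the region x^2 + y^2 ≤ 36. Evaluating the double integral:

In polar coordinates (x = r cos θ, y = r sin θ, dA = r dr dθ) the integrand becomes 4r^2, so

    ∬_D (4x^2 + 4y^2) dA = ∫_0^{2π} ∫_0^{6} (4r^2) · r dr dθ.

Inner (r from 0 to 6): 1296.
Outer (θ from 0 to 2π): 2592π.

Therefore ∮_C P dx + Q dy = 2592π.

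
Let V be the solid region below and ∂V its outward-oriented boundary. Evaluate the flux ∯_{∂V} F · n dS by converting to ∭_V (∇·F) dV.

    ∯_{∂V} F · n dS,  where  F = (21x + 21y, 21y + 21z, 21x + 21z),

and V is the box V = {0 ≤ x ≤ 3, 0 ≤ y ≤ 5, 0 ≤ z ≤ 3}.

By the divergence theorem,

    ∯_{∂V} F · n dS = ∭_V (∇ · F) dV.

Compute the divergence:
    ∇ · F = ∂F_x/∂x + ∂F_y/∂y + ∂F_z/∂z = 21 + 21 + 21 = 63.

V is a rectangular box, so dV = dx dy dz with 0 ≤ x ≤ 3, 0 ≤ y ≤ 5, 0 ≤ z ≤ 3.

Integrate (63) over V as an iterated integral:

    ∭_V (∇·F) dV = ∫_0^{3} ∫_0^{5} ∫_0^{3} (63) dz dy dx.

Inner (z from 0 to 3): 189.
Middle (y from 0 to 5): 945.
Outer (x from 0 to 3): 2835.

Therefore ∯_{∂V} F · n dS = 2835.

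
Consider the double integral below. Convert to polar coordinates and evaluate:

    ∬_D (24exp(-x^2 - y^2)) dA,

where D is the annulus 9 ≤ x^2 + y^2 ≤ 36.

The region D is 3 ≤ r ≤ 6, 0 ≤ θ ≤ 2π in polar coordinates, where x = r cos(θ), y = r sin(θ), and dA = r dr dθ.

Under the substitution, the integrand becomes 24exp(-r^2), so

    ∬_D (24exp(-x^2 - y^2)) dA = ∫_{0}^{2π} ∫_{3}^{6} (24exp(-r^2)) · r dr dθ.

Inner integral (in r): ∫_{3}^{6} (24exp(-r^2)) · r dr = -(12 - 12exp(27))exp(-36).

Outer integral (in θ): ∫_{0}^{2π} (-(12 - 12exp(27))exp(-36)) dθ = -24π (1 - exp(27))exp(-36).

Therefore ∬_D (24exp(-x^2 - y^2)) dA = -24π (1 - exp(27))exp(-36).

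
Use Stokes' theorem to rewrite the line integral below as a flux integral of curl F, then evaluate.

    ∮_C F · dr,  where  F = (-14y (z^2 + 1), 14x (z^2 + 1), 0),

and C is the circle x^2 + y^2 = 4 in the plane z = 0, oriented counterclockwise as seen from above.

Let S be the flat disk x^2 + y^2 ≤ 4 in the plane z = 0, with upward unit normal n̂ = ẑ. By Stokes' theorem,

    ∮_C F · dr = ∬_S (∇ × F) · n̂ dS = ∬_D (curl F)_z dA,

where D is the disk x^2 + y^2 ≤ 4.

Compute the curl of F = (-14y (z^2 + 1), 14x (z^2 + 1), 0):
    (∇ × F)_x = ∂F_z/∂y - ∂F_y/∂z = -28x z,
    (∇ × F)_y = ∂F_x/∂z - ∂F_z/∂x = -28y z,
    (∇ × F)_z = ∂F_y/∂x - ∂F_x/∂y = 28z^2 + 28.

On z = 0, (curl F)_z = 28.

Convert to polar (x = r cos θ, y = r sin θ, dA = r dr dθ); the integrand becomes 28, so

    ∬_D (curl F)_z dA = ∫_0^{2π} ∫_0^{2} (28) · r dr dθ.

Inner (r from 0 to 2): 56.
Outer (θ from 0 to 2π): 112π.

Therefore ∮_C F · dr = 112π.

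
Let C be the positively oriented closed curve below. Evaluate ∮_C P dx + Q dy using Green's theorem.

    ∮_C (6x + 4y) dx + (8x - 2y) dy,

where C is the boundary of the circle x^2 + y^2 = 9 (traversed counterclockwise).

Green's theorem converts the closed line integral into a double integral over the enclosed region D:

    ∮_C P dx + Q dy = ∬_D (∂Q/∂x - ∂P/∂y) dA.

Here P = 6x + 4y, Q = 8x - 2y, so

    ∂Q/∂x = 8,    ∂P/∂y = 4,
    ∂Q/∂x - ∂P/∂y = 4.

D is the region x^2 + y^2 ≤ 9. Evaluating the double integral:

In polar coordinates (x = r cos θ, y = r sin θ, dA = r dr dθ) the integrand becomes 4, so

    ∬_D (4) dA = ∫_0^{2π} ∫_0^{3} (4) · r dr dθ.

Inner (r from 0 to 3): 18.
Outer (θ from 0 to 2π): 36π.

Therefore ∮_C P dx + Q dy = 36π.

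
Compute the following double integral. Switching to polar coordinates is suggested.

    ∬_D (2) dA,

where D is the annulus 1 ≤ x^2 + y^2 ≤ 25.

The region D is 1 ≤ r ≤ 5, 0 ≤ θ ≤ 2π in polar coordinates, where x = r cos(θ), y = r sin(θ), and dA = r dr dθ.

Under the substitution, the integrand becomes 2, so

    ∬_D (2) dA = ∫_{0}^{2π} ∫_{1}^{5} (2) · r dr dθ.

Inner integral (in r): ∫_{1}^{5} (2) · r dr = 24.

Outer integral (in θ): ∫_{0}^{2π} (24) dθ = 48π.

Therefore ∬_D (2) dA = 48π.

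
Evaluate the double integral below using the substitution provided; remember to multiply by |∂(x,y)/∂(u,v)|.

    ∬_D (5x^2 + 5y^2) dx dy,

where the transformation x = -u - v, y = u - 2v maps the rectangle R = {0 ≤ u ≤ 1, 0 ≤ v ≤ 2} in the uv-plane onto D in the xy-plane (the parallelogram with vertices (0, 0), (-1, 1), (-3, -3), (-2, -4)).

Compute the Jacobian determinant of (x, y) with respect to (u, v):

    ∂(x,y)/∂(u,v) = | -1  -1 | = (-1)(-2) - (-1)(1) = 3.
                   | 1  -2 |

Its absolute value is |J| = 3 (the area scaling factor).

Substituting x = -u - v, y = u - 2v into the integrand,

    5x^2 + 5y^2 → 10u^2 - 10u v + 25v^2,

so the integral becomes

    ∬_R (10u^2 - 10u v + 25v^2) · |J| du dv = ∫_0^1 ∫_0^2 (30u^2 - 30u v + 75v^2) dv du.

Inner (v): 60u^2 - 60u + 200.
Outer (u): 190.

Therefore ∬_D (5x^2 + 5y^2) dx dy = 190.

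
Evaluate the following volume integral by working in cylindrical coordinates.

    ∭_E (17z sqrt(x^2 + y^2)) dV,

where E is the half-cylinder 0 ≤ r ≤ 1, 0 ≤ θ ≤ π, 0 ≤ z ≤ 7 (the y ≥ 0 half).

In cylindrical coordinates, x = r cos(θ), y = r sin(θ), z = z, and dV = r dr dθ dz.

The integrand becomes 17r z, so

    ∭_E (17z sqrt(x^2 + y^2)) dV = ∫_{0}^{π} ∫_{0}^{1} ∫_{0}^{7} (17r z) · r dz dr dθ.

Inner (z): 833r^2/2.
Middle (r from 0 to 1): 833/6.
Outer (θ): 833π/6.

Therefore the triple integral equals 833π/6.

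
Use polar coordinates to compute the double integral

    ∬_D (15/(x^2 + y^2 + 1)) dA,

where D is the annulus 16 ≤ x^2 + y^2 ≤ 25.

The region D is 4 ≤ r ≤ 5, 0 ≤ θ ≤ 2π in polar coordinates, where x = r cos(θ), y = r sin(θ), and dA = r dr dθ.

Under the substitution, the integrand becomes 15/(r^2 + 1), so

    ∬_D (15/(x^2 + y^2 + 1)) dA = ∫_{0}^{2π} ∫_{4}^{5} (15/(r^2 + 1)) · r dr dθ.

Inner integral (in r): ∫_{4}^{5} (15/(r^2 + 1)) · r dr = log(8031810176sqrt(442)/6975757441).

Outer integral (in θ): ∫_{0}^{2π} (log(8031810176sqrt(442)/6975757441)) dθ = log((8031810176sqrt(442)/6975757441)^(2π)).

Therefore ∬_D (15/(x^2 + y^2 + 1)) dA = log((8031810176sqrt(442)/6975757441)^(2π)).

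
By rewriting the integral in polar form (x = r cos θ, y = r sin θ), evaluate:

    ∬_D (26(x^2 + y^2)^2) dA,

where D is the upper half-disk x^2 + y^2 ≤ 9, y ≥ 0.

The region D is 0 ≤ r ≤ 3, 0 ≤ θ ≤ π in polar coordinates, where x = r cos(θ), y = r sin(θ), and dA = r dr dθ.

Under the substitution, the integrand becomes 26r^4, so

    ∬_D (26(x^2 + y^2)^2) dA = ∫_{0}^{π} ∫_{0}^{3} (26r^4) · r dr dθ.

Inner integral (in r): ∫_{0}^{3} (26r^4) · r dr = 3159.

Outer integral (in θ): ∫_{0}^{π} (3159) dθ = 3159π.

Therefore ∬_D (26(x^2 + y^2)^2) dA = 3159π.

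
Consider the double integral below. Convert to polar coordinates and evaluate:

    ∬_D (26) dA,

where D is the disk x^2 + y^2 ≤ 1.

The region D is 0 ≤ r ≤ 1, 0 ≤ θ ≤ 2π in polar coordinates, where x = r cos(θ), y = r sin(θ), and dA = r dr dθ.

Under the substitution, the integrand becomes 26, so

    ∬_D (26) dA = ∫_{0}^{2π} ∫_{0}^{1} (26) · r dr dθ.

Inner integral (in r): ∫_{0}^{1} (26) · r dr = 13.

Outer integral (in θ): ∫_{0}^{2π} (13) dθ = 26π.

Therefore ∬_D (26) dA = 26π.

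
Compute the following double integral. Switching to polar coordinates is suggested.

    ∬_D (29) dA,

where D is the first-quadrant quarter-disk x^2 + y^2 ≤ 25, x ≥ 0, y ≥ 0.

The region D is 0 ≤ r ≤ 5, 0 ≤ θ ≤ π/2 in polar coordinates, where x = r cos(θ), y = r sin(θ), and dA = r dr dθ.

Under the substitution, the integrand becomes 29, so

    ∬_D (29) dA = ∫_{0}^{π/2} ∫_{0}^{5} (29) · r dr dθ.

Inner integral (in r): ∫_{0}^{5} (29) · r dr = 725/2.

Outer integral (in θ): ∫_{0}^{π/2} (725/2) dθ = 725π/4.

Therefore ∬_D (29) dA = 725π/4.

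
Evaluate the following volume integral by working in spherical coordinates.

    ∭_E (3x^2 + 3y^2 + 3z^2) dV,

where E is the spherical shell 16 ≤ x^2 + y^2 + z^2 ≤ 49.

In spherical coordinates, x = ρ sin(φ) cos(θ), y = ρ sin(φ) sin(θ), z = ρ cos(φ), and dV = ρ^2 sin(φ) dρ dφ dθ.

The integrand becomes 3ρ^2, so

    ∭_E (3x^2 + 3y^2 + 3z^2) dV = ∫_{0}^{2π} ∫_{0}^{π} ∫_{4}^{7} (3ρ^2) · ρ^2 sin(φ) dρ dφ dθ.

Inner (ρ): 47349sin(φ)/5.
Middle (φ): 94698/5.
Outer (θ): 189396π/5.

Therefore the triple integral equals 189396π/5.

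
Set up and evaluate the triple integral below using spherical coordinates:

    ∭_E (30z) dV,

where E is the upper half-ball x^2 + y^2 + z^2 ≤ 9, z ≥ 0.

In spherical coordinates, x = ρ sin(φ) cos(θ), y = ρ sin(φ) sin(θ), z = ρ cos(φ), and dV = ρ^2 sin(φ) dρ dφ dθ.

The integrand becomes 30ρ cos(φ), so

    ∭_E (30z) dV = ∫_{0}^{2π} ∫_{0}^{π/2} ∫_{0}^{3} (30ρ cos(φ)) · ρ^2 sin(φ) dρ dφ dθ.

Inner (ρ): 1215sin(2φ)/4.
Middle (φ): 1215/4.
Outer (θ): 1215π/2.

Therefore the triple integral equals 1215π/2.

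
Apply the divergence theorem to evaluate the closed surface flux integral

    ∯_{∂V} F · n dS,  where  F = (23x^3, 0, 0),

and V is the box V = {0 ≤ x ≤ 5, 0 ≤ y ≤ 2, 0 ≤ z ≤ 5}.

By the divergence theorem,

    ∯_{∂V} F · n dS = ∭_V (∇ · F) dV.

Compute the divergence:
    ∇ · F = ∂F_x/∂x + ∂F_y/∂y + ∂F_z/∂z = 69x^2 + 0 + 0 = 69x^2.

V is a rectangular box, so dV = dx dy dz with 0 ≤ x ≤ 5, 0 ≤ y ≤ 2, 0 ≤ z ≤ 5.

Integrate (69x^2) over V as an iterated integral:

    ∭_V (∇·F) dV = ∫_0^{5} ∫_0^{2} ∫_0^{5} (69x^2) dz dy dx.

Inner (z from 0 to 5): 345x^2.
Middle (y from 0 to 2): 690x^2.
Outer (x from 0 to 5): 28750.

Therefore ∯_{∂V} F · n dS = 28750.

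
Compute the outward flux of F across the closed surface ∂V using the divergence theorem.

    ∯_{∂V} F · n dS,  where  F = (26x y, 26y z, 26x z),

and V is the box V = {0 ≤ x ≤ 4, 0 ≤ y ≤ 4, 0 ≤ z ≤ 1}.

By the divergence theorem,

    ∯_{∂V} F · n dS = ∭_V (∇ · F) dV.

Compute the divergence:
    ∇ · F = ∂F_x/∂x + ∂F_y/∂y + ∂F_z/∂z = 26y + 26z + 26x = 26x + 26y + 26z.

V is a rectangular box, so dV = dx dy dz with 0 ≤ x ≤ 4, 0 ≤ y ≤ 4, 0 ≤ z ≤ 1.

Integrate (26x + 26y + 26z) over V as an iterated integral:

    ∭_V (∇·F) dV = ∫_0^{4} ∫_0^{4} ∫_0^{1} (26x + 26y + 26z) dz dy dx.

Inner (z from 0 to 1): 26x + 26y + 13.
Middle (y from 0 to 4): 104x + 260.
Outer (x from 0 to 4): 1872.

Therefore ∯_{∂V} F · n dS = 1872.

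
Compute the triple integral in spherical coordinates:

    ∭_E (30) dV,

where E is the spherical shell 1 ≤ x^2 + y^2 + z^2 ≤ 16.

In spherical coordinates, x = ρ sin(φ) cos(θ), y = ρ sin(φ) sin(θ), z = ρ cos(φ), and dV = ρ^2 sin(φ) dρ dφ dθ.

The integrand becomes 30, so

    ∭_E (30) dV = ∫_{0}^{2π} ∫_{0}^{π} ∫_{1}^{4} (30) · ρ^2 sin(φ) dρ dφ dθ.

Inner (ρ): 630sin(φ).
Middle (φ): 1260.
Outer (θ): 2520π.

Therefore the triple integral equals 2520π.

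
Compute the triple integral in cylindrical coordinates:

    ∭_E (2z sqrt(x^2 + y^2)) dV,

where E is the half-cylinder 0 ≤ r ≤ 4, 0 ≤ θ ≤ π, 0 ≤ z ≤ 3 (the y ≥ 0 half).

In cylindrical coordinates, x = r cos(θ), y = r sin(θ), z = z, and dV = r dr dθ dz.

The integrand becomes 2r z, so

    ∭_E (2z sqrt(x^2 + y^2)) dV = ∫_{0}^{π} ∫_{0}^{4} ∫_{0}^{3} (2r z) · r dz dr dθ.

Inner (z): 9r^2.
Middle (r from 0 to 4): 192.
Outer (θ): 192π.

Therefore the triple integral equals 192π.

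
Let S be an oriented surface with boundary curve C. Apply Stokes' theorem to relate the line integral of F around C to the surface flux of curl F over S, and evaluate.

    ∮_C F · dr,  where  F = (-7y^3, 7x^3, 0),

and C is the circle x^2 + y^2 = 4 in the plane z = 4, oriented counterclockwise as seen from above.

Let S be the flat disk x^2 + y^2 ≤ 4 in the plane z = 4, with upward unit normal n̂ = ẑ. By Stokes' theorem,

    ∮_C F · dr = ∬_S (∇ × F) · n̂ dS = ∬_D (curl F)_z dA,

where D is the disk x^2 + y^2 ≤ 4.

Compute the curl of F = (-7y^3, 7x^3, 0):
    (∇ × F)_x = ∂F_z/∂y - ∂F_y/∂z = 0,
    (∇ × F)_y = ∂F_x/∂z - ∂F_z/∂x = 0,
    (∇ × F)_z = ∂F_y/∂x - ∂F_x/∂y = 21x^2 + 21y^2.

On z = 4, (curl F)_z = 21x^2 + 21y^2.

Convert to polar (x = r cos θ, y = r sin θ, dA = r dr dθ); the integrand becomes 21r^2, so

    ∬_D (curl F)_z dA = ∫_0^{2π} ∫_0^{2} (21r^2) · r dr dθ.

Inner (r from 0 to 2): 84.
Outer (θ from 0 to 2π): 168π.

Therefore ∮_C F · dr = 168π.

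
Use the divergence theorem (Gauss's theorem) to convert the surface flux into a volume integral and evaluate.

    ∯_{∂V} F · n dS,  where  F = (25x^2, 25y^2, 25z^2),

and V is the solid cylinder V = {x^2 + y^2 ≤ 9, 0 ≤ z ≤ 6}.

By the divergence theorem,

    ∯_{∂V} F · n dS = ∭_V (∇ · F) dV.

Compute the divergence:
    ∇ · F = ∂F_x/∂x + ∂F_y/∂y + ∂F_z/∂z = 50x + 50y + 50z.

In cylindrical coordinates, x = r cos(θ), y = r sin(θ), z = z, dV = r dr dθ dz, with 0 ≤ r ≤ 3, 0 ≤ θ ≤ 2π, 0 ≤ z ≤ 6.

The integrand, after substitution and multiplying by the volume element, becomes (50sqrt(2)r sin(θ + π/4) + 50z) · r, so

    ∭_V (∇·F) dV = ∫_0^{2π} ∫_0^{3} ∫_0^{6} (50sqrt(2)r sin(θ + π/4) + 50z) · r dz dr dθ.

Inner (z from 0 to 6): 300r (sqrt(2)r sin(θ + π/4) + 3).
Middle (r from 0 to 3): 2700sqrt(2)sin(θ + π/4) + 4050.
Outer (θ from 0 to 2π): 8100π.

Therefore ∯_{∂V} F · n dS = 8100π.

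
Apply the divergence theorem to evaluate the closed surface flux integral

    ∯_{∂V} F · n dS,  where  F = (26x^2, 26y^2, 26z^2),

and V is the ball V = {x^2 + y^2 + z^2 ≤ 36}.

By the divergence theorem,

    ∯_{∂V} F · n dS = ∭_V (∇ · F) dV.

Compute the divergence:
    ∇ · F = ∂F_x/∂x + ∂F_y/∂y + ∂F_z/∂z = 52x + 52y + 52z.

In spherical coordinates, x = ρ sin(φ) cos(θ), y = ρ sin(φ) sin(θ), z = ρ cos(φ), dV = ρ^2 sin(φ) dρ dφ dθ, with 0 ≤ ρ ≤ 6, 0 ≤ φ ≤ π, 0 ≤ θ ≤ 2π.

The integrand, after substitution and multiplying by the volume element, becomes (52ρ (sqrt(2)sin(φ)sin(θ + π/4) + cos(φ))) · ρ^2 sin(φ), so

    ∭_V (∇·F) dV = ∫_0^{2π} ∫_0^{π} ∫_0^{6} (52ρ (sqrt(2)sin(φ)sin(θ + π/4) + cos(φ))) · ρ^2 sin(φ) dρ dφ dθ.

Inner (ρ from 0 to 6): 16848(sqrt(2)sin(φ)sin(θ + π/4) + cos(φ))sin(φ).
Middle (φ from 0 to π): 8424sqrt(2)π sin(θ + π/4).
Outer (θ from 0 to 2π): 0.

Therefore ∯_{∂V} F · n dS = 0.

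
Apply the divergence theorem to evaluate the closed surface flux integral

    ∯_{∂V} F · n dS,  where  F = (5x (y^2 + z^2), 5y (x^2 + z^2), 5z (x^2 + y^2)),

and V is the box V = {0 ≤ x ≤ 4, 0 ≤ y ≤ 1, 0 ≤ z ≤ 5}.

By the divergence theorem,

    ∯_{∂V} F · n dS = ∭_V (∇ · F) dV.

Compute the divergence:
    ∇ · F = ∂F_x/∂x + ∂F_y/∂y + ∂F_z/∂z = 5y^2 + 5z^2 + 5x^2 + 5z^2 + 5x^2 + 5y^2 = 10x^2 + 10y^2 + 10z^2.

V is a rectangular box, so dV = dx dy dz with 0 ≤ x ≤ 4, 0 ≤ y ≤ 1, 0 ≤ z ≤ 5.

Integrate (10x^2 + 10y^2 + 10z^2) over V as an iterated integral:

    ∭_V (∇·F) dV = ∫_0^{4} ∫_0^{1} ∫_0^{5} (10x^2 + 10y^2 + 10z^2) dz dy dx.

Inner (z from 0 to 5): 50x^2 + 50y^2 + 1250/3.
Middle (y from 0 to 1): 50x^2 + 1300/3.
Outer (x from 0 to 4): 2800.

Therefore ∯_{∂V} F · n dS = 2800.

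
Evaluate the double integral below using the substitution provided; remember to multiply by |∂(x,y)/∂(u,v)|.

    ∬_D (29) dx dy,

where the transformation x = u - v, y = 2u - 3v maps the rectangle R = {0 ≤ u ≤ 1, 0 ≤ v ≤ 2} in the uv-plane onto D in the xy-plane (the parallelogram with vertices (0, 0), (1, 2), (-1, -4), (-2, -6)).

Compute the Jacobian determinant of (x, y) with respect to (u, v):

    ∂(x,y)/∂(u,v) = | 1  -1 | = (1)(-3) - (-1)(2) = -1.
                   | 2  -3 |

Its absolute value is |J| = 1 (the area scaling factor).

Substituting x = u - v, y = 2u - 3v into the integrand,

    29 → 29,

so the integral becomes

    ∬_R (29) · |J| du dv = ∫_0^1 ∫_0^2 (29) dv du.

Inner (v): 58.
Outer (u): 58.

Therefore ∬_D (29) dx dy = 58.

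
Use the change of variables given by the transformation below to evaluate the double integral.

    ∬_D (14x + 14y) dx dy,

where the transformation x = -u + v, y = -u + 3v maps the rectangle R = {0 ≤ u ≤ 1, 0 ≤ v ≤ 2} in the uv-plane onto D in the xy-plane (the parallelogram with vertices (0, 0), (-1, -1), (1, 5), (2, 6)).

Compute the Jacobian determinant of (x, y) with respect to (u, v):

    ∂(x,y)/∂(u,v) = | -1  1 | = (-1)(3) - (1)(-1) = -2.
                   | -1  3 |

Its absolute value is |J| = 2 (the area scaling factor).

Substituting x = -u + v, y = -u + 3v into the integrand,

    14x + 14y → -28u + 56v,

so the integral becomes

    ∬_R (-28u + 56v) · |J| du dv = ∫_0^1 ∫_0^2 (-56u + 112v) dv du.

Inner (v): 224 - 112u.
Outer (u): 168.

Therefore ∬_D (14x + 14y) dx dy = 168.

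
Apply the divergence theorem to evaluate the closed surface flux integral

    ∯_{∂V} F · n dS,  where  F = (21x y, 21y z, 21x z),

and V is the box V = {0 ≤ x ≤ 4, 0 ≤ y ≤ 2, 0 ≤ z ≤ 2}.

By the divergence theorem,

    ∯_{∂V} F · n dS = ∭_V (∇ · F) dV.

Compute the divergence:
    ∇ · F = ∂F_x/∂x + ∂F_y/∂y + ∂F_z/∂z = 21y + 21z + 21x = 21x + 21y + 21z.

V is a rectangular box, so dV = dx dy dz with 0 ≤ x ≤ 4, 0 ≤ y ≤ 2, 0 ≤ z ≤ 2.

Integrate (21x + 21y + 21z) over V as an iterated integral:

    ∭_V (∇·F) dV = ∫_0^{4} ∫_0^{2} ∫_0^{2} (21x + 21y + 21z) dz dy dx.

Inner (z from 0 to 2): 42x + 42y + 42.
Middle (y from 0 to 2): 84x + 168.
Outer (x from 0 to 4): 1344.

Therefore ∯_{∂V} F · n dS = 1344.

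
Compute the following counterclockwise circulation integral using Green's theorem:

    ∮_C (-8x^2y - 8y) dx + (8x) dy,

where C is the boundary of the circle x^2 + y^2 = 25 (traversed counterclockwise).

Green's theorem converts the closed line integral into a double integral over the enclosed region D:

    ∮_C P dx + Q dy = ∬_D (∂Q/∂x - ∂P/∂y) dA.

Here P = -8x^2y - 8y, Q = 8x, so

    ∂Q/∂x = 8,    ∂P/∂y = -8x^2 - 8,
    ∂Q/∂x - ∂P/∂y = 8x^2 + 16.

D is the region x^2 + y^2 ≤ 25. Evaluating the double integral:

In polar coordinates (x = r cos θ, y = r sin θ, dA = r dr dθ) the integrand becomes 8r^2cos(θ)^2 + 16, so

    ∬_D (8x^2 + 16) dA = ∫_0^{2π} ∫_0^{5} (8r^2cos(θ)^2 + 16) · r dr dθ.

Inner (r from 0 to 5): 1250cos(θ)^2 + 200.
Outer (θ from 0 to 2π): 1650π.

Therefore ∮_C P dx + Q dy = 1650π.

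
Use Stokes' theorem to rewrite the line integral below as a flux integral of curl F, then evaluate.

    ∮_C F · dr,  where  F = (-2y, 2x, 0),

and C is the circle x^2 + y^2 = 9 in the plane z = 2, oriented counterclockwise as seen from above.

Let S be the flat disk x^2 + y^2 ≤ 9 in the plane z = 2, with upward unit normal n̂ = ẑ. By Stokes' theorem,

    ∮_C F · dr = ∬_S (∇ × F) · n̂ dS = ∬_D (curl F)_z dA,

where D is the disk x^2 + y^2 ≤ 9.

Compute the curl of F = (-2y, 2x, 0):
    (∇ × F)_x = ∂F_z/∂y - ∂F_y/∂z = 0,
    (∇ × F)_y = ∂F_x/∂z - ∂F_z/∂x = 0,
    (∇ × F)_z = ∂F_y/∂x - ∂F_x/∂y = 4.

On z = 2, (curl F)_z = 4.

Convert to polar (x = r cos θ, y = r sin θ, dA = r dr dθ); the integrand becomes 4, so

    ∬_D (curl F)_z dA = ∫_0^{2π} ∫_0^{3} (4) · r dr dθ.

Inner (r from 0 to 3): 18.
Outer (θ from 0 to 2π): 36π.

Therefore ∮_C F · dr = 36π.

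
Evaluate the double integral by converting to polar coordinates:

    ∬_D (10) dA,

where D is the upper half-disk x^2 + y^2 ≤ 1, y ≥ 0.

The region D is 0 ≤ r ≤ 1, 0 ≤ θ ≤ π in polar coordinates, where x = r cos(θ), y = r sin(θ), and dA = r dr dθ.

Under the substitution, the integrand becomes 10, so

    ∬_D (10) dA = ∫_{0}^{π} ∫_{0}^{1} (10) · r dr dθ.

Inner integral (in r): ∫_{0}^{1} (10) · r dr = 5.

Outer integral (in θ): ∫_{0}^{π} (5) dθ = 5π.

Therefore ∬_D (10) dA = 5π.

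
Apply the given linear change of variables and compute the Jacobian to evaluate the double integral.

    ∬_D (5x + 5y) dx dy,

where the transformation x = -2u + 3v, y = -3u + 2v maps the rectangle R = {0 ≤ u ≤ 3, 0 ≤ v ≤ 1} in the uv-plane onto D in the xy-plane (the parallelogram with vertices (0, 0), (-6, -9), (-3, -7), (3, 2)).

Compute the Jacobian determinant of (x, y) with respect to (u, v):

    ∂(x,y)/∂(u,v) = | -2  3 | = (-2)(2) - (3)(-3) = 5.
                   | -3  2 |

Its absolute value is |J| = 5 (the area scaling factor).

Substituting x = -2u + 3v, y = -3u + 2v into the integrand,

    5x + 5y → -25u + 25v,

so the integral becomes

    ∬_R (-25u + 25v) · |J| du dv = ∫_0^3 ∫_0^1 (-125u + 125v) dv du.

Inner (v): 125/2 - 125u.
Outer (u): -375.

Therefore ∬_D (5x + 5y) dx dy = -375.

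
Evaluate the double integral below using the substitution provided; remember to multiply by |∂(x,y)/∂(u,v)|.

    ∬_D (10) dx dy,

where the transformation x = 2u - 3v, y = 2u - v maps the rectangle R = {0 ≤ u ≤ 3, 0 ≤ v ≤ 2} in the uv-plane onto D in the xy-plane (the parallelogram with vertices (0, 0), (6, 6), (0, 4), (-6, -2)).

Compute the Jacobian determinant of (x, y) with respect to (u, v):

    ∂(x,y)/∂(u,v) = | 2  -3 | = (2)(-1) - (-3)(2) = 4.
                   | 2  -1 |

Its absolute value is |J| = 4 (the area scaling factor).

Substituting x = 2u - 3v, y = 2u - v into the integrand,

    10 → 10,

so the integral becomes

    ∬_R (10) · |J| du dv = ∫_0^3 ∫_0^2 (40) dv du.

Inner (v): 80.
Outer (u): 240.

Therefore ∬_D (10) dx dy = 240.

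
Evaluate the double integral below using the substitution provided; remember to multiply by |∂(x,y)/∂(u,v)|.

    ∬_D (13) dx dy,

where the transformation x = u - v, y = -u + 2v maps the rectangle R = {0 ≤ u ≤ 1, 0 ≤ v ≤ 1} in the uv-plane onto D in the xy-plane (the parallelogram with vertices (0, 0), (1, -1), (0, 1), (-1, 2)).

Compute the Jacobian determinant of (x, y) with respect to (u, v):

    ∂(x,y)/∂(u,v) = | 1  -1 | = (1)(2) - (-1)(-1) = 1.
                   | -1  2 |

Its absolute value is |J| = 1 (the area scaling factor).

Substituting x = u - v, y = -u + 2v into the integrand,

    13 → 13,

so the integral becomes

    ∬_R (13) · |J| du dv = ∫_0^1 ∫_0^1 (13) dv du.

Inner (v): 13.
Outer (u): 13.

Therefore ∬_D (13) dx dy = 13.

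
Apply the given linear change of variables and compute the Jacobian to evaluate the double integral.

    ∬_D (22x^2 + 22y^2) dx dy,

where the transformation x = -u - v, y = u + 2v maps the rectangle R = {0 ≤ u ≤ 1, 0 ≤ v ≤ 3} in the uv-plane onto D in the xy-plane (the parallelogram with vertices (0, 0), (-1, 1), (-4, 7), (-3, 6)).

Compute the Jacobian determinant of (x, y) with respect to (u, v):

    ∂(x,y)/∂(u,v) = | -1  -1 | = (-1)(2) - (-1)(1) = -1.
                   | 1  2 |

Its absolute value is |J| = 1 (the area scaling factor).

Substituting x = -u - v, y = u + 2v into the integrand,

    22x^2 + 22y^2 → 44u^2 + 132u v + 110v^2,

so the integral becomes

    ∬_R (44u^2 + 132u v + 110v^2) · |J| du dv = ∫_0^1 ∫_0^3 (44u^2 + 132u v + 110v^2) dv du.

Inner (v): 132u^2 + 594u + 990.
Outer (u): 1331.

Therefore ∬_D (22x^2 + 22y^2) dx dy = 1331.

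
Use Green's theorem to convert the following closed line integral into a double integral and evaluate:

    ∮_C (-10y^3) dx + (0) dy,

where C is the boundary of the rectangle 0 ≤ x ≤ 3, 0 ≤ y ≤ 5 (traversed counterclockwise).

Green's theorem converts the closed line integral into a double integral over the enclosed region D:

    ∮_C P dx + Q dy = ∬_D (∂Q/∂x - ∂P/∂y) dA.

Here P = -10y^3, Q = 0, so

    ∂Q/∂x = 0,    ∂P/∂y = -30y^2,
    ∂Q/∂x - ∂P/∂y = 30y^2.

D is the region 0 ≤ x ≤ 3, 0 ≤ y ≤ 5. Evaluating the double integral:

    ∬_D (30y^2) dA = ∫_0^{3} ∫_0^{5} (30y^2) dy dx.

Inner (y from 0 to 5): 1250.
Outer (x from 0 to 3): 3750.

Therefore ∮_C P dx + Q dy = 3750.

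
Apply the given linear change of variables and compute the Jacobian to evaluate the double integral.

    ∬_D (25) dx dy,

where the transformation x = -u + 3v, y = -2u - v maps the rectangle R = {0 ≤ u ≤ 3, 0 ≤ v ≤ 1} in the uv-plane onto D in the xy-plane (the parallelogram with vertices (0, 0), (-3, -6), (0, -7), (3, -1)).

Compute the Jacobian determinant of (x, y) with respect to (u, v):

    ∂(x,y)/∂(u,v) = | -1  3 | = (-1)(-1) - (3)(-2) = 7.
                   | -2  -1 |

Its absolute value is |J| = 7 (the area scaling factor).

Substituting x = -u + 3v, y = -2u - v into the integrand,

    25 → 25,

so the integral becomes

    ∬_R (25) · |J| du dv = ∫_0^3 ∫_0^1 (175) dv du.

Inner (v): 175.
Outer (u): 525.

Therefore ∬_D (25) dx dy = 525.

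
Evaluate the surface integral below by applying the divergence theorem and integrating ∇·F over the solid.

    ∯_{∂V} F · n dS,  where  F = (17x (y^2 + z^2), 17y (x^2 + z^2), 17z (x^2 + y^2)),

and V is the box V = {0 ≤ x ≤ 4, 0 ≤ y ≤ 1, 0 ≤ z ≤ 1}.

By the divergence theorem,

    ∯_{∂V} F · n dS = ∭_V (∇ · F) dV.

Compute the divergence:
    ∇ · F = ∂F_x/∂x + ∂F_y/∂y + ∂F_z/∂z = 17y^2 + 17z^2 + 17x^2 + 17z^2 + 17x^2 + 17y^2 = 34x^2 + 34y^2 + 34z^2.

V is a rectangular box, so dV = dx dy dz with 0 ≤ x ≤ 4, 0 ≤ y ≤ 1, 0 ≤ z ≤ 1.

Integrate (34x^2 + 34y^2 + 34z^2) over V as an iterated integral:

    ∭_V (∇·F) dV = ∫_0^{4} ∫_0^{1} ∫_0^{1} (34x^2 + 34y^2 + 34z^2) dz dy dx.

Inner (z from 0 to 1): 34x^2 + 34y^2 + 34/3.
Middle (y from 0 to 1): 34x^2 + 68/3.
Outer (x from 0 to 4): 816.

Therefore ∯_{∂V} F · n dS = 816.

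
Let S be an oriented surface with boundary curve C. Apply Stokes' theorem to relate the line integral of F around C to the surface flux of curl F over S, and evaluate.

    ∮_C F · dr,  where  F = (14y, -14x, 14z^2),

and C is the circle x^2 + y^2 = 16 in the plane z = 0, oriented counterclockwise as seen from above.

Let S be the flat disk x^2 + y^2 ≤ 16 in the plane z = 0, with upward unit normal n̂ = ẑ. By Stokes' theorem,

    ∮_C F · dr = ∬_S (∇ × F) · n̂ dS = ∬_D (curl F)_z dA,

where D is the disk x^2 + y^2 ≤ 16.

Compute the curl of F = (14y, -14x, 14z^2):
    (∇ × F)_x = ∂F_z/∂y - ∂F_y/∂z = 0,
    (∇ × F)_y = ∂F_x/∂z - ∂F_z/∂x = 0,
    (∇ × F)_z = ∂F_y/∂x - ∂F_x/∂y = -28.

On z = 0, (curl F)_z = -28.

Convert to polar (x = r cos θ, y = r sin θ, dA = r dr dθ); the integrand becomes -28, so

    ∬_D (curl F)_z dA = ∫_0^{2π} ∫_0^{4} (-28) · r dr dθ.

Inner (r from 0 to 4): -224.
Outer (θ from 0 to 2π): -448π.

Therefore ∮_C F · dr = -448π.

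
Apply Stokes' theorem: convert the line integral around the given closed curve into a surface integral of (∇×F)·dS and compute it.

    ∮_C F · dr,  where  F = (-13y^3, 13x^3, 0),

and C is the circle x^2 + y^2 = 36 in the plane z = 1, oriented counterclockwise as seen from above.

Let S be the flat disk x^2 + y^2 ≤ 36 in the plane z = 1, with upward unit normal n̂ = ẑ. By Stokes' theorem,

    ∮_C F · dr = ∬_S (∇ × F) · n̂ dS = ∬_D (curl F)_z dA,

where D is the disk x^2 + y^2 ≤ 36.

Compute the curl of F = (-13y^3, 13x^3, 0):
    (∇ × F)_x = ∂F_z/∂y - ∂F_y/∂z = 0,
    (∇ × F)_y = ∂F_x/∂z - ∂F_z/∂x = 0,
    (∇ × F)_z = ∂F_y/∂x - ∂F_x/∂y = 39x^2 + 39y^2.

On z = 1, (curl F)_z = 39x^2 + 39y^2.

Convert to polar (x = r cos θ, y = r sin θ, dA = r dr dθ); the integrand becomes 39r^2, so

    ∬_D (curl F)_z dA = ∫_0^{2π} ∫_0^{6} (39r^2) · r dr dθ.

Inner (r from 0 to 6): 12636.
Outer (θ from 0 to 2π): 25272π.

Therefore ∮_C F · dr = 25272π.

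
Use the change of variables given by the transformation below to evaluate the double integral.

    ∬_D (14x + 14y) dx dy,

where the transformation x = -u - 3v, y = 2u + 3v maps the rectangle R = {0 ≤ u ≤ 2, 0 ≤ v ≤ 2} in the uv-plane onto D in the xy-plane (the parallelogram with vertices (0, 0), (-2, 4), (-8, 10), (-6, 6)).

Compute the Jacobian determinant of (x, y) with respect to (u, v):

    ∂(x,y)/∂(u,v) = | -1  -3 | = (-1)(3) - (-3)(2) = 3.
                   | 2  3 |

Its absolute value is |J| = 3 (the area scaling factor).

Substituting x = -u - 3v, y = 2u + 3v into the integrand,

    14x + 14y → 14u,

so the integral becomes

    ∬_R (14u) · |J| du dv = ∫_0^2 ∫_0^2 (42u) dv du.

Inner (v): 84u.
Outer (u): 168.

Therefore ∬_D (14x + 14y) dx dy = 168.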